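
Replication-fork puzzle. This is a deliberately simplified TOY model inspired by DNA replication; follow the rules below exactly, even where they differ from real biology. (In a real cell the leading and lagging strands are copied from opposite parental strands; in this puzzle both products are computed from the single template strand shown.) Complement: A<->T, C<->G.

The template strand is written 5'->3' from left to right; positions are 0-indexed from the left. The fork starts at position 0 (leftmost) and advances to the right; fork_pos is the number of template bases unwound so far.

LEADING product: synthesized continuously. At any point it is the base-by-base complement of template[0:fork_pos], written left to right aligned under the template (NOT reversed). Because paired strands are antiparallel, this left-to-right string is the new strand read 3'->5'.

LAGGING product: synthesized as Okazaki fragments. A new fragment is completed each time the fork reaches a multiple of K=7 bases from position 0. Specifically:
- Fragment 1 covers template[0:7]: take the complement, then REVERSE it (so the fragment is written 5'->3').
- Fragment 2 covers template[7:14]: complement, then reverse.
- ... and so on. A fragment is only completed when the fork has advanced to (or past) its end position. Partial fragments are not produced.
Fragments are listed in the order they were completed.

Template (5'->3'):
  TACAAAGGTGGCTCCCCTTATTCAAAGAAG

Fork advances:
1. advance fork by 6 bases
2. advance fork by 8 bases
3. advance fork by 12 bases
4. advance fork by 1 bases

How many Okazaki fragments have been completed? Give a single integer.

Step 1: advance 6 -> fork_pos = 0 + 6 = 6. Next multiple of 7 is 7 (not reached); still 0 fragment(s).
Step 2: advance 8 -> fork_pos = 6 + 8 = 14. Reached multiple(s) of 7: 7, 14 -> fragments 1-2 completed (2 total).
Step 3: advance 12 -> fork_pos = 14 + 12 = 26. Reached multiple(s) of 7: 21 -> fragment 3 completed (3 total).
Step 4: advance 1 -> fork_pos = 26 + 1 = 27. Next multiple of 7 is 28 (not reached); still 3 fragment(s).
Check: final fork_pos = 27; the multiples of 7 that are <= 27 are 7..21 -> 27 // 7 = 3 completed fragment(s).

Answer: 3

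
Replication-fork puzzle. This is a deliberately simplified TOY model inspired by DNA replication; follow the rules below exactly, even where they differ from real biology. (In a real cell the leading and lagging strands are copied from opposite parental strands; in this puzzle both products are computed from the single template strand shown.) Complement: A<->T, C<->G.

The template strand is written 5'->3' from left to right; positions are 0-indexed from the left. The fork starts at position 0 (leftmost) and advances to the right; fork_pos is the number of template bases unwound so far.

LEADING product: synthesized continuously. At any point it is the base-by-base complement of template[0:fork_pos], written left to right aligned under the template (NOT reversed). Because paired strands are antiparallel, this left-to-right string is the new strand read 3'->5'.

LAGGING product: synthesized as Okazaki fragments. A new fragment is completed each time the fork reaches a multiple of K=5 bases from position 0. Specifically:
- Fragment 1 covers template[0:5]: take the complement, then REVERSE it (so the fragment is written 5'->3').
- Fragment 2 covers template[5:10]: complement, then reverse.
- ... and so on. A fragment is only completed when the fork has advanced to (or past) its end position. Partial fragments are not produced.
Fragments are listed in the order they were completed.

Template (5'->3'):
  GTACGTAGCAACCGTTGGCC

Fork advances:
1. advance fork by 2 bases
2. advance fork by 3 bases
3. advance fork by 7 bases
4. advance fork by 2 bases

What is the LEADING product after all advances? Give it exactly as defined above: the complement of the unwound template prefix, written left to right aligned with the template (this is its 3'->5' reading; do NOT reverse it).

Answer: CATGCATCGTTGGC

Derivation:
Step 1: advance 2 -> fork_pos = 0 + 2 = 2.
Step 2: advance 3 -> fork_pos = 2 + 3 = 5.
Step 3: advance 7 -> fork_pos = 5 + 7 = 12.
Step 4: advance 2 -> fork_pos = 12 + 2 = 14.
Unwound prefix: template[0:14] = GTACGTAGCAACCG
Complement it base by base (A<->T, C<->G), keeping left-to-right order:
  [0:5] GTACG -> CATGC
  [5:10] TAGCA -> ATCGT
  [10:14] ACCG -> TGGC
Concatenate: CATGCATCGTTGGC (length 14; written aligned with the template, i.e. 3'->5').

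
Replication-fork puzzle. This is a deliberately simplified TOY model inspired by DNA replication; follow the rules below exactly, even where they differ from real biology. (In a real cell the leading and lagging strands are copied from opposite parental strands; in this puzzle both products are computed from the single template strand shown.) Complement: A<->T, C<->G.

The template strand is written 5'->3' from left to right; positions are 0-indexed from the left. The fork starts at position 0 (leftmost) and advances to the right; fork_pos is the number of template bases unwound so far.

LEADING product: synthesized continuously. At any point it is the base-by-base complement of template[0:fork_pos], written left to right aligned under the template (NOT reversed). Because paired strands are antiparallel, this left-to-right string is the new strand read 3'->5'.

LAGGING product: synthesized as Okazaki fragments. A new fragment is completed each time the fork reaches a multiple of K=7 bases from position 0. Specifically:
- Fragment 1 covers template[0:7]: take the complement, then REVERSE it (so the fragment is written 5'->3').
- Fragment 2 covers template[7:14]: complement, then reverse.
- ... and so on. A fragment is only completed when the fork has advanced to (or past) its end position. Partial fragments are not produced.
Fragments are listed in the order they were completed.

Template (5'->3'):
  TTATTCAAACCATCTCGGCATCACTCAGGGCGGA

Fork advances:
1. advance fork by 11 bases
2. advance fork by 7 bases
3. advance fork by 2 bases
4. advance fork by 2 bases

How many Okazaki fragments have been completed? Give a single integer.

Step 1: advance 11 -> fork_pos = 0 + 11 = 11. Reached multiple(s) of 7: 7 -> fragment 1 completed (1 total).
Step 2: advance 7 -> fork_pos = 11 + 7 = 18. Reached multiple(s) of 7: 14 -> fragment 2 completed (2 total).
Step 3: advance 2 -> fork_pos = 18 + 2 = 20. Next multiple of 7 is 21 (not reached); still 2 fragment(s).
Step 4: advance 2 -> fork_pos = 20 + 2 = 22. Reached multiple(s) of 7: 21 -> fragment 3 completed (3 total).
Check: final fork_pos = 22; the multiples of 7 that are <= 22 are 7..21 -> 22 // 7 = 3 completed fragment(s).

Answer: 3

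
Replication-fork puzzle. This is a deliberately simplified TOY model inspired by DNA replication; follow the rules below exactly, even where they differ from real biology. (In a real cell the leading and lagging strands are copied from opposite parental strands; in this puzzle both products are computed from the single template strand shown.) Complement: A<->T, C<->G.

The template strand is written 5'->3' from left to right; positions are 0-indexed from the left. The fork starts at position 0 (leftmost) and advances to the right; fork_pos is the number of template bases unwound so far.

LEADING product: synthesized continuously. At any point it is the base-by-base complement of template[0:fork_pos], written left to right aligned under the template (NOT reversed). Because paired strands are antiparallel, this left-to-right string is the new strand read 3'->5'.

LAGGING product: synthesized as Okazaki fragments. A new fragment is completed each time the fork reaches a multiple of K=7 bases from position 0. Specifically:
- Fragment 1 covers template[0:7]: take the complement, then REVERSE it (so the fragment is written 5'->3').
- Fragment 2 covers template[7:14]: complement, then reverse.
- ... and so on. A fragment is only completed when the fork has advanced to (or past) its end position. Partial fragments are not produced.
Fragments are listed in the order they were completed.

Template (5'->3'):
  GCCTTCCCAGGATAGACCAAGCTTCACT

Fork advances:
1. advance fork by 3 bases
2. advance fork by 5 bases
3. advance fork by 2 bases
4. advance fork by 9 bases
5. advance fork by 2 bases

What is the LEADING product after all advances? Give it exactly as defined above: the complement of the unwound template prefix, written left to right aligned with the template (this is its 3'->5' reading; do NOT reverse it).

Step 1: advance 3 -> fork_pos = 0 + 3 = 3.
Step 2: advance 5 -> fork_pos = 3 + 5 = 8.
Step 3: advance 2 -> fork_pos = 8 + 2 = 10.
Step 4: advance 9 -> fork_pos = 10 + 9 = 19.
Step 5: advance 2 -> fork_pos = 19 + 2 = 21.
Unwound prefix: template[0:21] = GCCTTCCCAGGATAGACCAAG
Complement it base by base (A<->T, C<->G), keeping left-to-right order:
  [0:5] GCCTT -> CGGAA
  [5:10] CCCAG -> GGGTC
  [10:15] GATAG -> CTATC
  [15:20] ACCAA -> TGGTT
  [20:21] G -> C
Concatenate: CGGAAGGGTCCTATCTGGTTC (length 21; written aligned with the template, i.e. 3'->5').

Answer: CGGAAGGGTCCTATCTGGTTC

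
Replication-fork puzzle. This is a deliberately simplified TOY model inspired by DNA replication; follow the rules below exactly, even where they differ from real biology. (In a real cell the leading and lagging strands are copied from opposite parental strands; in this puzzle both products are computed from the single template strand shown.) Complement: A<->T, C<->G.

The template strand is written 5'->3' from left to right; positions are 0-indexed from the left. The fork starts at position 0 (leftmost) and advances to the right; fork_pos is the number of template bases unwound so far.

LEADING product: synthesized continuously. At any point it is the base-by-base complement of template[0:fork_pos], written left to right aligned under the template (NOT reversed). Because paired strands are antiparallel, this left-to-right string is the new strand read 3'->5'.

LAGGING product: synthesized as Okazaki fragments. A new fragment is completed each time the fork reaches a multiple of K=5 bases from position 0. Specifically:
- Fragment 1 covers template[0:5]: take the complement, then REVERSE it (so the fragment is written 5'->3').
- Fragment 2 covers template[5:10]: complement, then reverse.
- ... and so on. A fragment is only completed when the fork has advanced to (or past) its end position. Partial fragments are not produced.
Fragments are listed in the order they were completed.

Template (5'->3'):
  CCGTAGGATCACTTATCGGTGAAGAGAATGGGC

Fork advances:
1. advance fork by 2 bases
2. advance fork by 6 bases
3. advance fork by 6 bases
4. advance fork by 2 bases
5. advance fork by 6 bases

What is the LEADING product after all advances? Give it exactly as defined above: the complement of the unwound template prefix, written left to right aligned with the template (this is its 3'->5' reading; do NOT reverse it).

Step 1: advance 2 -> fork_pos = 0 + 2 = 2.
Step 2: advance 6 -> fork_pos = 2 + 6 = 8.
Step 3: advance 6 -> fork_pos = 8 + 6 = 14.
Step 4: advance 2 -> fork_pos = 14 + 2 = 16.
Step 5: advance 6 -> fork_pos = 16 + 6 = 22.
Unwound prefix: template[0:22] = CCGTAGGATCACTTATCGGTGA
Complement it base by base (A<->T, C<->G), keeping left-to-right order:
  [0:5] CCGTA -> GGCAT
  [5:10] GGATC -> CCTAG
  [10:15] ACTTA -> TGAAT
  [15:20] TCGGT -> AGCCA
  [20:22] GA -> CT
Concatenate: GGCATCCTAGTGAATAGCCACT (length 22; written aligned with the template, i.e. 3'->5').

Answer: GGCATCCTAGTGAATAGCCACT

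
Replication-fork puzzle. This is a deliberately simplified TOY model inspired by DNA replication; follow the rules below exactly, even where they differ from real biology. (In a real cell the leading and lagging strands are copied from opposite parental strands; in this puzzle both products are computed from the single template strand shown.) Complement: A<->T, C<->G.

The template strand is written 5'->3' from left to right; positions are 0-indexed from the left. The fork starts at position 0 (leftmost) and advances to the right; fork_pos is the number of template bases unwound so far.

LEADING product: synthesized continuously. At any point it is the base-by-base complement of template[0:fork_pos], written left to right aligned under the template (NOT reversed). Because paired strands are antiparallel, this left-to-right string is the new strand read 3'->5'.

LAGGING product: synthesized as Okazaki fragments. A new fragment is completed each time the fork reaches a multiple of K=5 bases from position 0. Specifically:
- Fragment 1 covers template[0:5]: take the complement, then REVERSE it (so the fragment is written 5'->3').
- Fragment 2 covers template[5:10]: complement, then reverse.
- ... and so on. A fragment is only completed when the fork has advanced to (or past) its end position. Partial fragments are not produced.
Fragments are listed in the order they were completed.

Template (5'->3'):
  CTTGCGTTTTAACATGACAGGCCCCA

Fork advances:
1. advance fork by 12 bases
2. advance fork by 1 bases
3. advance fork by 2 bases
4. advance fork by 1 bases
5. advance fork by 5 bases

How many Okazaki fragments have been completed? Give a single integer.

Step 1: advance 12 -> fork_pos = 0 + 12 = 12. Reached multiple(s) of 5: 5, 10 -> fragments 1-2 completed (2 total).
Step 2: advance 1 -> fork_pos = 12 + 1 = 13. Next multiple of 5 is 15 (not reached); still 2 fragment(s).
Step 3: advance 2 -> fork_pos = 13 + 2 = 15. Reached multiple(s) of 5: 15 -> fragment 3 completed (3 total).
Step 4: advance 1 -> fork_pos = 15 + 1 = 16. Next multiple of 5 is 20 (not reached); still 3 fragment(s).
Step 5: advance 5 -> fork_pos = 16 + 5 = 21. Reached multiple(s) of 5: 20 -> fragment 4 completed (4 total).
Check: final fork_pos = 21; the multiples of 5 that are <= 21 are 5..20 -> 21 // 5 = 4 completed fragment(s).

Answer: 4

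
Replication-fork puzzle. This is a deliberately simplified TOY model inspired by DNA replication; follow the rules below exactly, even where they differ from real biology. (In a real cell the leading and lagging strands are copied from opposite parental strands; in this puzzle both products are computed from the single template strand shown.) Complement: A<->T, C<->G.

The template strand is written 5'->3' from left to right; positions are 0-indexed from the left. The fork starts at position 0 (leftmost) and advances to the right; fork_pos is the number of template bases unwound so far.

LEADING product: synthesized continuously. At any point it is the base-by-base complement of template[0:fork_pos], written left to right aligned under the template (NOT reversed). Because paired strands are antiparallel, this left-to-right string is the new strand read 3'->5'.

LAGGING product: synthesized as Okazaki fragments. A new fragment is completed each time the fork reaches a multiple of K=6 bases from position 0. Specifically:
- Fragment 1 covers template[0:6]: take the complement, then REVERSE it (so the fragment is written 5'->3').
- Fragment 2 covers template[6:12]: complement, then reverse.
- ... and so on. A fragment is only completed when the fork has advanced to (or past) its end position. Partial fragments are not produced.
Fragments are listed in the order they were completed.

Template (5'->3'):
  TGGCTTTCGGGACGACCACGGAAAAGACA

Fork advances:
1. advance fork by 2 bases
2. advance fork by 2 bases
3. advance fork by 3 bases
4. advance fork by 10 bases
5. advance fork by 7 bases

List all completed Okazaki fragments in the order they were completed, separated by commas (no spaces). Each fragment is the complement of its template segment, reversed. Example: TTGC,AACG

Step 1: advance 2 -> fork_pos = 0 + 2 = 2. Next multiple of 6 is 6 (not reached); still 0 fragment(s).
Step 2: advance 2 -> fork_pos = 2 + 2 = 4. Next multiple of 6 is 6 (not reached); still 0 fragment(s).
Step 3: advance 3 -> fork_pos = 4 + 3 = 7. Reached multiple(s) of 6: 6 -> fragment 1 completed (1 total).
Step 4: advance 10 -> fork_pos = 7 + 10 = 17. Reached multiple(s) of 6: 12 -> fragment 2 completed (2 total).
Step 5: advance 7 -> fork_pos = 17 + 7 = 24. Reached multiple(s) of 6: 18, 24 -> fragments 3-4 completed (4 total).
Final fork_pos = 24, so 4 fragment(s) are complete. Build each: template segment -> complement -> reverse.
Fragment 1: template[0:6] = TGGCTT -> complement ACCGAA -> reversed AAGCCA
Fragment 2: template[6:12] = TCGGGA -> complement AGCCCT -> reversed TCCCGA
Fragment 3: template[12:18] = CGACCA -> complement GCTGGT -> reversed TGGTCG
Fragment 4: template[18:24] = CGGAAA -> complement GCCTTT -> reversed TTTCCG

Answer: AAGCCA,TCCCGA,TGGTCG,TTTCCG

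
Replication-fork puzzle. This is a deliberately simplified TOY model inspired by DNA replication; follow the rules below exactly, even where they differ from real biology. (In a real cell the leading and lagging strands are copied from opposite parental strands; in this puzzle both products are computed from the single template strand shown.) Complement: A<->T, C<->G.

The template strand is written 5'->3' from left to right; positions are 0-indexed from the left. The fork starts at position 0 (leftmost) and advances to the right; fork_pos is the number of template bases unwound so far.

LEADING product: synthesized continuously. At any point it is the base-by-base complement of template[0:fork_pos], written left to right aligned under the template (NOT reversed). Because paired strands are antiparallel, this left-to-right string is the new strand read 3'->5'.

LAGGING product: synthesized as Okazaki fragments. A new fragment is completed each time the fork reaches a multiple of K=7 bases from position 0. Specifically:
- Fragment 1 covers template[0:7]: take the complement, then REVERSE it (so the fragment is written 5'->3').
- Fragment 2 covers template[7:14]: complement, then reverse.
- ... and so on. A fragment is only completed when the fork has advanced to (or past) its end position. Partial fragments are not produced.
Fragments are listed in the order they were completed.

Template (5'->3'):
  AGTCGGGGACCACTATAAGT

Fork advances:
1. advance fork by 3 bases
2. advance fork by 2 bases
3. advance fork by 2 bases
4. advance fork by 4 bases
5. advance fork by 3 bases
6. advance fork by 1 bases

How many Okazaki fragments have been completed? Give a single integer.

Step 1: advance 3 -> fork_pos = 0 + 3 = 3. Next multiple of 7 is 7 (not reached); still 0 fragment(s).
Step 2: advance 2 -> fork_pos = 3 + 2 = 5. Next multiple of 7 is 7 (not reached); still 0 fragment(s).
Step 3: advance 2 -> fork_pos = 5 + 2 = 7. Reached multiple(s) of 7: 7 -> fragment 1 completed (1 total).
Step 4: advance 4 -> fork_pos = 7 + 4 = 11. Next multiple of 7 is 14 (not reached); still 1 fragment(s).
Step 5: advance 3 -> fork_pos = 11 + 3 = 14. Reached multiple(s) of 7: 14 -> fragment 2 completed (2 total).
Step 6: advance 1 -> fork_pos = 14 + 1 = 15. Next multiple of 7 is 21 (not reached); still 2 fragment(s).
Check: final fork_pos = 15; the multiples of 7 that are <= 15 are 7..14 -> 15 // 7 = 2 completed fragment(s).

Answer: 2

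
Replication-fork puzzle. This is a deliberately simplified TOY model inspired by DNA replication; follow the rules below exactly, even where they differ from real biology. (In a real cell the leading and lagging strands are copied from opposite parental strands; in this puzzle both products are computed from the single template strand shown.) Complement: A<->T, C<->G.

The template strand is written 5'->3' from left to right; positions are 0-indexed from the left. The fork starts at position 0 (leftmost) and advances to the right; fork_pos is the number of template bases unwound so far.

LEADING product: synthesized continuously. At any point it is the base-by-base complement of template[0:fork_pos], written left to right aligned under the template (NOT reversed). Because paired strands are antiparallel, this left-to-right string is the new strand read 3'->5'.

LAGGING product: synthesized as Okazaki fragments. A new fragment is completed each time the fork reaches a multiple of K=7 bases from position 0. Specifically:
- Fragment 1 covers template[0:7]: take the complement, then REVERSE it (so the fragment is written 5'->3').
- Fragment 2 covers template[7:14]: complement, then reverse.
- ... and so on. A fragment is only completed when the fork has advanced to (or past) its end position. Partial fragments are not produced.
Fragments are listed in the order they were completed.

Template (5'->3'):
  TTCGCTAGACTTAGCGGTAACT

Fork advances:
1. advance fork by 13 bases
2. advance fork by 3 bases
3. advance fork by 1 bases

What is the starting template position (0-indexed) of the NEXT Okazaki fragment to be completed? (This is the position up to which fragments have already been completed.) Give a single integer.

Step 1: advance 13 -> fork_pos = 0 + 13 = 13. Reached multiple(s) of 7: 7 -> fragment 1 completed (1 total).
Step 2: advance 3 -> fork_pos = 13 + 3 = 16. Reached multiple(s) of 7: 14 -> fragment 2 completed (2 total).
Step 3: advance 1 -> fork_pos = 16 + 1 = 17. Next multiple of 7 is 21 (not reached); still 2 fragment(s).
2 fragment(s) completed, covering template[0:14] (2 x 7 = 14). The next fragment, fragment 3, covers template[14:21], so it starts at position 14.

Answer: 14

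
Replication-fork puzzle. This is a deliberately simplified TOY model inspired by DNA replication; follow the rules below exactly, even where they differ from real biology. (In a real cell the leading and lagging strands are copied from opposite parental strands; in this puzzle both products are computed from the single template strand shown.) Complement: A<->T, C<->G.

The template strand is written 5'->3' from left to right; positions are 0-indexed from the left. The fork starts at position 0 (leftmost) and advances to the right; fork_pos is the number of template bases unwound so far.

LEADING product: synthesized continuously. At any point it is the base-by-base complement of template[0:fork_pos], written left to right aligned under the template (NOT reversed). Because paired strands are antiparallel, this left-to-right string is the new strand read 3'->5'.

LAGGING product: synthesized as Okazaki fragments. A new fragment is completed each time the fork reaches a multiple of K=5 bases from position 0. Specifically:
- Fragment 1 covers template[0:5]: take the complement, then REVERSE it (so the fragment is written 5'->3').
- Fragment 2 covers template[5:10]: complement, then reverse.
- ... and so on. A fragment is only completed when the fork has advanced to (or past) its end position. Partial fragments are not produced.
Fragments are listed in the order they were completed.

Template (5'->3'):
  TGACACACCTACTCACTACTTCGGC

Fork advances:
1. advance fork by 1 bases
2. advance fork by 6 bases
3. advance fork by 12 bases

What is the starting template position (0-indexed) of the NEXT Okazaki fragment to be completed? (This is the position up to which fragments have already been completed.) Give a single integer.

Answer: 15

Derivation:
Step 1: advance 1 -> fork_pos = 0 + 1 = 1. Next multiple of 5 is 5 (not reached); still 0 fragment(s).
Step 2: advance 6 -> fork_pos = 1 + 6 = 7. Reached multiple(s) of 5: 5 -> fragment 1 completed (1 total).
Step 3: advance 12 -> fork_pos = 7 + 12 = 19. Reached multiple(s) of 5: 10, 15 -> fragments 2-3 completed (3 total).
3 fragment(s) completed, covering template[0:15] (3 x 5 = 15). The next fragment, fragment 4, covers template[15:20], so it starts at position 15.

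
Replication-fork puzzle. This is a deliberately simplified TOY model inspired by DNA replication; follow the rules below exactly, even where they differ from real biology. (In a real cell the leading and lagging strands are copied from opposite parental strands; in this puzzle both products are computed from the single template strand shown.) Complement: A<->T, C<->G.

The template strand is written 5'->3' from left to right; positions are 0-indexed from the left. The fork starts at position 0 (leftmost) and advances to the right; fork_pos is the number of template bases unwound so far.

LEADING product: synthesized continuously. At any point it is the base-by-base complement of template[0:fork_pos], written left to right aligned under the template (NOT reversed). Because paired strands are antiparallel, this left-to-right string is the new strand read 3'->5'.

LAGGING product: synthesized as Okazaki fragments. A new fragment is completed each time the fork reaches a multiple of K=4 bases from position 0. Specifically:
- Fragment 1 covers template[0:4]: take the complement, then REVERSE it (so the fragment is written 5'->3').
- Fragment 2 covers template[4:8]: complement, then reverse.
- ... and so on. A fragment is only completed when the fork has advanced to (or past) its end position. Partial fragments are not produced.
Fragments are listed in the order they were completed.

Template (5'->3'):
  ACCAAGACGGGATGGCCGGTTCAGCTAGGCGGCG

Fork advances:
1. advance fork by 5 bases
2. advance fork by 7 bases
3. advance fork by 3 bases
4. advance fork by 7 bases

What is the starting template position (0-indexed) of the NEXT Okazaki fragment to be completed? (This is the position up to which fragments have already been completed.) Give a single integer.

Answer: 20

Derivation:
Step 1: advance 5 -> fork_pos = 0 + 5 = 5. Reached multiple(s) of 4: 4 -> fragment 1 completed (1 total).
Step 2: advance 7 -> fork_pos = 5 + 7 = 12. Reached multiple(s) of 4: 8, 12 -> fragments 2-3 completed (3 total).
Step 3: advance 3 -> fork_pos = 12 + 3 = 15. Next multiple of 4 is 16 (not reached); still 3 fragment(s).
Step 4: advance 7 -> fork_pos = 15 + 7 = 22. Reached multiple(s) of 4: 16, 20 -> fragments 4-5 completed (5 total).
5 fragment(s) completed, covering template[0:20] (5 x 4 = 20). The next fragment, fragment 6, covers template[20:24], so it starts at position 20.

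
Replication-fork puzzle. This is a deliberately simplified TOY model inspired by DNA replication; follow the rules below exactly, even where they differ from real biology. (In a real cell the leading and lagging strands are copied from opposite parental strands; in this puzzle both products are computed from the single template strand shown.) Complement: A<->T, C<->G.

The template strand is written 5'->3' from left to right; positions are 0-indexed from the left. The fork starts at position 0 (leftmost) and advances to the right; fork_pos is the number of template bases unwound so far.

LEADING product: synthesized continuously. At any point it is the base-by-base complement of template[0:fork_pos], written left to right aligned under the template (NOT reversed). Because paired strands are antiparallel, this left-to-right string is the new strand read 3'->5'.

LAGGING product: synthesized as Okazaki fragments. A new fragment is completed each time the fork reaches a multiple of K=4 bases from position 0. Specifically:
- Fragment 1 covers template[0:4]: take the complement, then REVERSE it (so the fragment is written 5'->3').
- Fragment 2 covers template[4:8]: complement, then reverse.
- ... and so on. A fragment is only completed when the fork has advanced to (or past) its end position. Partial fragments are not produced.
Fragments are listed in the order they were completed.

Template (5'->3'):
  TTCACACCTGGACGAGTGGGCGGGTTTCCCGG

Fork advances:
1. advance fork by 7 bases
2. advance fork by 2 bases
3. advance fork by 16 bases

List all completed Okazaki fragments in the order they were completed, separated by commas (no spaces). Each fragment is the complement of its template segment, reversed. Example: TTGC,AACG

Answer: TGAA,GGTG,TCCA,CTCG,CCCA,CCCG

Derivation:
Step 1: advance 7 -> fork_pos = 0 + 7 = 7. Reached multiple(s) of 4: 4 -> fragment 1 completed (1 total).
Step 2: advance 2 -> fork_pos = 7 + 2 = 9. Reached multiple(s) of 4: 8 -> fragment 2 completed (2 total).
Step 3: advance 16 -> fork_pos = 9 + 16 = 25. Reached multiple(s) of 4: 12, 16, 20, 24 -> fragments 3-6 completed (6 total).
Final fork_pos = 25, so 6 fragment(s) are complete. Build each: template segment -> complement -> reverse.
Fragment 1: template[0:4] = TTCA -> complement AAGT -> reversed TGAA
Fragment 2: template[4:8] = CACC -> complement GTGG -> reversed GGTG
Fragment 3: template[8:12] = TGGA -> complement ACCT -> reversed TCCA
Fragment 4: template[12:16] = CGAG -> complement GCTC -> reversed CTCG
Fragment 5: template[16:20] = TGGG -> complement ACCC -> reversed CCCA
Fragment 6: template[20:24] = CGGG -> complement GCCC -> reversed CCCG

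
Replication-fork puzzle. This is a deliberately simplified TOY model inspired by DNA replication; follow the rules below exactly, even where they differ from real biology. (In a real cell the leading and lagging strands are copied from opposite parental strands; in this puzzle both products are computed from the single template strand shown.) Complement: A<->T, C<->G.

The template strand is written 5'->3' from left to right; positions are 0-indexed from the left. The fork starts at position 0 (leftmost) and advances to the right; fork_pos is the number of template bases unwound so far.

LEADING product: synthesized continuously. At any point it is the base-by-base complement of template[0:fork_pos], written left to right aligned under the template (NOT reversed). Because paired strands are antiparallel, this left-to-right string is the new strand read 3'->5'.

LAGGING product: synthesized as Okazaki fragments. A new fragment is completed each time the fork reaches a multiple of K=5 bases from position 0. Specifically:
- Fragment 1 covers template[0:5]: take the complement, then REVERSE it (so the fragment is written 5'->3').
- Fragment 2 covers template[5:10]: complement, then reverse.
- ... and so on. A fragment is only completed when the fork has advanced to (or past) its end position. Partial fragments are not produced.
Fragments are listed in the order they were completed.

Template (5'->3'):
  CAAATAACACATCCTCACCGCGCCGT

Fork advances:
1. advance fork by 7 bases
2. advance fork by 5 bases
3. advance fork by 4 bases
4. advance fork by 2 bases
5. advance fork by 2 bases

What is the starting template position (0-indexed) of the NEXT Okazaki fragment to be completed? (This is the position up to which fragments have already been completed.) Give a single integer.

Step 1: advance 7 -> fork_pos = 0 + 7 = 7. Reached multiple(s) of 5: 5 -> fragment 1 completed (1 total).
Step 2: advance 5 -> fork_pos = 7 + 5 = 12. Reached multiple(s) of 5: 10 -> fragment 2 completed (2 total).
Step 3: advance 4 -> fork_pos = 12 + 4 = 16. Reached multiple(s) of 5: 15 -> fragment 3 completed (3 total).
Step 4: advance 2 -> fork_pos = 16 + 2 = 18. Next multiple of 5 is 20 (not reached); still 3 fragment(s).
Step 5: advance 2 -> fork_pos = 18 + 2 = 20. Reached multiple(s) of 5: 20 -> fragment 4 completed (4 total).
4 fragment(s) completed, covering template[0:20] (4 x 5 = 20). The next fragment, fragment 5, covers template[20:25], so it starts at position 20.

Answer: 20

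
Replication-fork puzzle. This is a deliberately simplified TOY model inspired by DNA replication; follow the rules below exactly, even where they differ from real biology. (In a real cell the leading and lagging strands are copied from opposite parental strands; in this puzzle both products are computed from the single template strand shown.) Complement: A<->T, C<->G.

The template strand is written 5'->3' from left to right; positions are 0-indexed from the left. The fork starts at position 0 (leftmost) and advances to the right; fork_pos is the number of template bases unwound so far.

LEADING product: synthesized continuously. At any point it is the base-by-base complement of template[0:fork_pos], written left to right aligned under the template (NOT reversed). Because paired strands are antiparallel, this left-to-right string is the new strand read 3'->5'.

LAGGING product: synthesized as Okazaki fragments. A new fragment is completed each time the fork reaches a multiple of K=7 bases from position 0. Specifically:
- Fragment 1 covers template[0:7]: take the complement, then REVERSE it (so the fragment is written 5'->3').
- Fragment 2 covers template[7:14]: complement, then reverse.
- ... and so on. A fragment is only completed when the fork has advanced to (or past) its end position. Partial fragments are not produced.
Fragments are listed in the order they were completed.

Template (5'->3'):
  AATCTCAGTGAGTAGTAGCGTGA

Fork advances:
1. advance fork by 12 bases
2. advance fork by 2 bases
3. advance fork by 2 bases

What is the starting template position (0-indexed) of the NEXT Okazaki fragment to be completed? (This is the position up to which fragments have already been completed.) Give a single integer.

Answer: 14

Derivation:
Step 1: advance 12 -> fork_pos = 0 + 12 = 12. Reached multiple(s) of 7: 7 -> fragment 1 completed (1 total).
Step 2: advance 2 -> fork_pos = 12 + 2 = 14. Reached multiple(s) of 7: 14 -> fragment 2 completed (2 total).
Step 3: advance 2 -> fork_pos = 14 + 2 = 16. Next multiple of 7 is 21 (not reached); still 2 fragment(s).
2 fragment(s) completed, covering template[0:14] (2 x 7 = 14). The next fragment, fragment 3, covers template[14:21], so it starts at position 14.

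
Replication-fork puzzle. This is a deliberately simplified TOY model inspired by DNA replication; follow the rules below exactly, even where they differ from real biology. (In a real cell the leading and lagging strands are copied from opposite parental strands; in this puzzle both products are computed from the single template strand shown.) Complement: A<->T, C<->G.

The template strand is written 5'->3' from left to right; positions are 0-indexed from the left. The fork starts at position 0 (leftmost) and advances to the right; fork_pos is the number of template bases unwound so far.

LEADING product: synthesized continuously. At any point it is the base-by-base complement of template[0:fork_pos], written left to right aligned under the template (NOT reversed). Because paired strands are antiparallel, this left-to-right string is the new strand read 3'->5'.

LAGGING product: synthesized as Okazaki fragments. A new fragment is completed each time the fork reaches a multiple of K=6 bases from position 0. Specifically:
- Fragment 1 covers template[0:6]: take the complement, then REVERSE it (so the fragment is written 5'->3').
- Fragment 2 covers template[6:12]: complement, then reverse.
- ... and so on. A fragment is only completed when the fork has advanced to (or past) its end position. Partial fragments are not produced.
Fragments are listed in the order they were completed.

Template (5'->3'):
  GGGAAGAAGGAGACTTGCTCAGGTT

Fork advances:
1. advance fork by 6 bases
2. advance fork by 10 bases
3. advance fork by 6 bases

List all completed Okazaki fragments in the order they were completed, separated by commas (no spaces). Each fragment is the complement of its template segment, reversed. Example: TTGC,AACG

Answer: CTTCCC,CTCCTT,GCAAGT

Derivation:
Step 1: advance 6 -> fork_pos = 0 + 6 = 6. Reached multiple(s) of 6: 6 -> fragment 1 completed (1 total).
Step 2: advance 10 -> fork_pos = 6 + 10 = 16. Reached multiple(s) of 6: 12 -> fragment 2 completed (2 total).
Step 3: advance 6 -> fork_pos = 16 + 6 = 22. Reached multiple(s) of 6: 18 -> fragment 3 completed (3 total).
Final fork_pos = 22, so 3 fragment(s) are complete. Build each: template segment -> complement -> reverse.
Fragment 1: template[0:6] = GGGAAG -> complement CCCTTC -> reversed CTTCCC
Fragment 2: template[6:12] = AAGGAG -> complement TTCCTC -> reversed CTCCTT
Fragment 3: template[12:18] = ACTTGC -> complement TGAACG -> reversed GCAAGT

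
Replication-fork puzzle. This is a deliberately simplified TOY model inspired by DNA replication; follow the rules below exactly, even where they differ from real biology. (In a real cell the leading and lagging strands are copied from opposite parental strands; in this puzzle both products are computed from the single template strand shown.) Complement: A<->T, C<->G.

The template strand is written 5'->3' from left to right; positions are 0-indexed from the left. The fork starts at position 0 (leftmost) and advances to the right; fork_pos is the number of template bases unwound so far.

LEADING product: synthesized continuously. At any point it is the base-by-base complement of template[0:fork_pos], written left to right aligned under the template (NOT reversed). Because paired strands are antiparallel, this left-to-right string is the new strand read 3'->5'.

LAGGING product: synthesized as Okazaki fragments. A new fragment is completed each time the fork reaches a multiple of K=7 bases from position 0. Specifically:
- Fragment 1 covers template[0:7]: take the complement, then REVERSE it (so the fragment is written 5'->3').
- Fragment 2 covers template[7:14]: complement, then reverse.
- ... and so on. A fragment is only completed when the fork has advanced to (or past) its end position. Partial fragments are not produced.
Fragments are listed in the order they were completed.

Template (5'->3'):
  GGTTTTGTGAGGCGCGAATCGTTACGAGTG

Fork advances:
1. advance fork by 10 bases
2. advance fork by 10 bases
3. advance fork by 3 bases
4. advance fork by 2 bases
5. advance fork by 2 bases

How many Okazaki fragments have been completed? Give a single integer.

Step 1: advance 10 -> fork_pos = 0 + 10 = 10. Reached multiple(s) of 7: 7 -> fragment 1 completed (1 total).
Step 2: advance 10 -> fork_pos = 10 + 10 = 20. Reached multiple(s) of 7: 14 -> fragment 2 completed (2 total).
Step 3: advance 3 -> fork_pos = 20 + 3 = 23. Reached multiple(s) of 7: 21 -> fragment 3 completed (3 total).
Step 4: advance 2 -> fork_pos = 23 + 2 = 25. Next multiple of 7 is 28 (not reached); still 3 fragment(s).
Step 5: advance 2 -> fork_pos = 25 + 2 = 27. Next multiple of 7 is 28 (not reached); still 3 fragment(s).
Check: final fork_pos = 27; the multiples of 7 that are <= 27 are 7..21 -> 27 // 7 = 3 completed fragment(s).

Answer: 3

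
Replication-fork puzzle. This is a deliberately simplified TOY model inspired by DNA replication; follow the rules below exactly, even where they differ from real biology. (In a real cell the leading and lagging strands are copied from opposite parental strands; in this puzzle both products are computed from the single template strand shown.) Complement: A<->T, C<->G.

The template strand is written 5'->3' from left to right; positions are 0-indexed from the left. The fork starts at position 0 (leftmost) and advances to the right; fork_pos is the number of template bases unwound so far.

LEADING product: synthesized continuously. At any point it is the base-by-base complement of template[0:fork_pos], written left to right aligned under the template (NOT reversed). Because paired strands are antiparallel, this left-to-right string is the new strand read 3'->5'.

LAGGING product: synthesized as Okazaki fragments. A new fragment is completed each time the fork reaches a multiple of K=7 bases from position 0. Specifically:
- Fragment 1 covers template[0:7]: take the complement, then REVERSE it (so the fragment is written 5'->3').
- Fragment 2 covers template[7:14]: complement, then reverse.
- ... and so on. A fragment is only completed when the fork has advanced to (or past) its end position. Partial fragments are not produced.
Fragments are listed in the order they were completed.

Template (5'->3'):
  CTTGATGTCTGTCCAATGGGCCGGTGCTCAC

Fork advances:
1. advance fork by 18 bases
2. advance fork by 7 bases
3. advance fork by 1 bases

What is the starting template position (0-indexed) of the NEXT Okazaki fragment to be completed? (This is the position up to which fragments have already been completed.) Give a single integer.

Step 1: advance 18 -> fork_pos = 0 + 18 = 18. Reached multiple(s) of 7: 7, 14 -> fragments 1-2 completed (2 total).
Step 2: advance 7 -> fork_pos = 18 + 7 = 25. Reached multiple(s) of 7: 21 -> fragment 3 completed (3 total).
Step 3: advance 1 -> fork_pos = 25 + 1 = 26. Next multiple of 7 is 28 (not reached); still 3 fragment(s).
3 fragment(s) completed, covering template[0:21] (3 x 7 = 21). The next fragment, fragment 4, covers template[21:28], so it starts at position 21.

Answer: 21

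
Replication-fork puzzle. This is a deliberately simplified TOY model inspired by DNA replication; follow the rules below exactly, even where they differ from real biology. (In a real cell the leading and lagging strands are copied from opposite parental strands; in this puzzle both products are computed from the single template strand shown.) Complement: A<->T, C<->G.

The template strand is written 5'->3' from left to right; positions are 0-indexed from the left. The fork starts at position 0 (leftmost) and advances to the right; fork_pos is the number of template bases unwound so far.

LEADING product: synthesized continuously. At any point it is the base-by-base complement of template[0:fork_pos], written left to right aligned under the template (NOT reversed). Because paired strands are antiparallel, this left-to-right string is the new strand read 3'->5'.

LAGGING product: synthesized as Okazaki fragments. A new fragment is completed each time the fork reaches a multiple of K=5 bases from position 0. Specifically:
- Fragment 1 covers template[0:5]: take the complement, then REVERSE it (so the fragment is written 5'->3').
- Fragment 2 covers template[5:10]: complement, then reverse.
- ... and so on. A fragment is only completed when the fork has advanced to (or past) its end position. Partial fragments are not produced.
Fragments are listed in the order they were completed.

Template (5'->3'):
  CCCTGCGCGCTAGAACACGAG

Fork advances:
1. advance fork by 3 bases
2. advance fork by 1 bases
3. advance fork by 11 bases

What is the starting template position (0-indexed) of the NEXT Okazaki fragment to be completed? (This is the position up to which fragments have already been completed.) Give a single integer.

Step 1: advance 3 -> fork_pos = 0 + 3 = 3. Next multiple of 5 is 5 (not reached); still 0 fragment(s).
Step 2: advance 1 -> fork_pos = 3 + 1 = 4. Next multiple of 5 is 5 (not reached); still 0 fragment(s).
Step 3: advance 11 -> fork_pos = 4 + 11 = 15. Reached multiple(s) of 5: 5, 10, 15 -> fragments 1-3 completed (3 total).
3 fragment(s) completed, covering template[0:15] (3 x 5 = 15). The next fragment, fragment 4, covers template[15:20], so it starts at position 15.

Answer: 15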